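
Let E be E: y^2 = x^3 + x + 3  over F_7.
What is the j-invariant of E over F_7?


Delta = -16(4 a^3 + 27 b^2) mod 7 = 3
-1728 * (4 a)^3 = -1728 * (4*1)^3 mod 7 = 1
j = 1 * 3^(-1) mod 7 = 5

j = 5 (mod 7)


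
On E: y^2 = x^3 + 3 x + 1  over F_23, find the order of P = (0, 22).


Compute successive multiples of P until we hit O:
  1P = (0, 22)
  2P = (8, 13)
  3P = (8, 10)
  4P = (0, 1)
  5P = O

ord(P) = 5


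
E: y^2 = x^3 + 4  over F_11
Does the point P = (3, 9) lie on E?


Check whether y^2 = x^3 + 0 x + 4 (mod 11) for (x, y) = (3, 9).
LHS: y^2 = 9^2 mod 11 = 4
RHS: x^3 + 0 x + 4 = 3^3 + 0*3 + 4 mod 11 = 9
LHS != RHS

No, not on the curve


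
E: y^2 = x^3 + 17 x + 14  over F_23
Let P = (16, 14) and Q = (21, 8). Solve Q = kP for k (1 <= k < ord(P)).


Enumerate multiples of P until we hit Q = (21, 8):
  1P = (16, 14)
  2P = (7, 19)
  3P = (4, 10)
  4P = (21, 15)
  5P = (21, 8)
Match found at i = 5.

k = 5


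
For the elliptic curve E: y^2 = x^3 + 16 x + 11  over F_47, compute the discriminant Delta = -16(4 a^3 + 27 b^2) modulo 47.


4 a^3 + 27 b^2 = 4*16^3 + 27*11^2 = 16384 + 3267 = 19651
Delta = -16 * (19651) = -314416
Delta mod 47 = 14

Delta = 14 (mod 47)


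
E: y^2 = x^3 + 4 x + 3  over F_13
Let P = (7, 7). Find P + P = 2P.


Doubling: s = (3 x1^2 + a) / (2 y1)
s = (3*7^2 + 4) / (2*7) mod 13 = 8
x3 = s^2 - 2 x1 mod 13 = 8^2 - 2*7 = 11
y3 = s (x1 - x3) - y1 mod 13 = 8 * (7 - 11) - 7 = 0

2P = (11, 0)


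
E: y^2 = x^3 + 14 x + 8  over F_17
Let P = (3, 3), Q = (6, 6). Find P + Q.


P != Q, so use the chord formula.
s = (y2 - y1) / (x2 - x1) = (3) / (3) mod 17 = 1
x3 = s^2 - x1 - x2 mod 17 = 1^2 - 3 - 6 = 9
y3 = s (x1 - x3) - y1 mod 17 = 1 * (3 - 9) - 3 = 8

P + Q = (9, 8)


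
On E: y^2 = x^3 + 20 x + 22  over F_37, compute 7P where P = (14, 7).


k = 7 = 111_2 (binary, LSB first: 111)
Double-and-add from P = (14, 7):
  bit 0 = 1: acc = O + (14, 7) = (14, 7)
  bit 1 = 1: acc = (14, 7) + (2, 12) = (24, 28)
  bit 2 = 1: acc = (24, 28) + (6, 32) = (34, 3)

7P = (34, 3)


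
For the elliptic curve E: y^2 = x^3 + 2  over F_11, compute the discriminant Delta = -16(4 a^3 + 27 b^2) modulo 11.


4 a^3 + 27 b^2 = 4*0^3 + 27*2^2 = 0 + 108 = 108
Delta = -16 * (108) = -1728
Delta mod 11 = 10

Delta = 10 (mod 11)


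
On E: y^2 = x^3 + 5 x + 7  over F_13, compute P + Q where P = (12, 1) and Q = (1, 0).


P != Q, so use the chord formula.
s = (y2 - y1) / (x2 - x1) = (12) / (2) mod 13 = 6
x3 = s^2 - x1 - x2 mod 13 = 6^2 - 12 - 1 = 10
y3 = s (x1 - x3) - y1 mod 13 = 6 * (12 - 10) - 1 = 11

P + Q = (10, 11)


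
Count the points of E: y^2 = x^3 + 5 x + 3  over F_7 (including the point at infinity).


For each x in F_7, count y with y^2 = x^3 + 5 x + 3 mod 7:
  x = 1: RHS = 2, y in [3, 4]  -> 2 point(s)
  x = 2: RHS = 0, y in [0]  -> 1 point(s)
  x = 6: RHS = 4, y in [2, 5]  -> 2 point(s)
Affine points: 5. Add the point at infinity: total = 6.

#E(F_7) = 6


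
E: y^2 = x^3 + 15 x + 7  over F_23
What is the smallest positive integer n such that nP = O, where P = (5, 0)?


Compute successive multiples of P until we hit O:
  1P = (5, 0)
  2P = O

ord(P) = 2


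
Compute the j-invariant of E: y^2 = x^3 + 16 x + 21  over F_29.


Delta = -16(4 a^3 + 27 b^2) mod 29 = 5
-1728 * (4 a)^3 = -1728 * (4*16)^3 mod 29 = 11
j = 11 * 5^(-1) mod 29 = 8

j = 8 (mod 29)


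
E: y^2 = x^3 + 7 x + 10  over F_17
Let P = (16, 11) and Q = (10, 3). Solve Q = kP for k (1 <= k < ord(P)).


Enumerate multiples of P until we hit Q = (10, 3):
  1P = (16, 11)
  2P = (6, 9)
  3P = (10, 14)
  4P = (4, 0)
  5P = (10, 3)
Match found at i = 5.

k = 5


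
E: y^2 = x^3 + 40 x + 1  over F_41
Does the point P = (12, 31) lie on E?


Check whether y^2 = x^3 + 40 x + 1 (mod 41) for (x, y) = (12, 31).
LHS: y^2 = 31^2 mod 41 = 18
RHS: x^3 + 40 x + 1 = 12^3 + 40*12 + 1 mod 41 = 36
LHS != RHS

No, not on the curve


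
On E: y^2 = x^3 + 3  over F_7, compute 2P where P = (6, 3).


Doubling: s = (3 x1^2 + a) / (2 y1)
s = (3*6^2 + 0) / (2*3) mod 7 = 4
x3 = s^2 - 2 x1 mod 7 = 4^2 - 2*6 = 4
y3 = s (x1 - x3) - y1 mod 7 = 4 * (6 - 4) - 3 = 5

2P = (4, 5)


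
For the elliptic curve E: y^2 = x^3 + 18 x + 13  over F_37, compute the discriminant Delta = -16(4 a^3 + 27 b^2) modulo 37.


4 a^3 + 27 b^2 = 4*18^3 + 27*13^2 = 23328 + 4563 = 27891
Delta = -16 * (27891) = -446256
Delta mod 37 = 1

Delta = 1 (mod 37)


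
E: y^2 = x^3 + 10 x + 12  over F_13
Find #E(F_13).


For each x in F_13, count y with y^2 = x^3 + 10 x + 12 mod 13:
  x = 0: RHS = 12, y in [5, 8]  -> 2 point(s)
  x = 1: RHS = 10, y in [6, 7]  -> 2 point(s)
  x = 2: RHS = 1, y in [1, 12]  -> 2 point(s)
  x = 3: RHS = 4, y in [2, 11]  -> 2 point(s)
  x = 4: RHS = 12, y in [5, 8]  -> 2 point(s)
  x = 7: RHS = 9, y in [3, 10]  -> 2 point(s)
  x = 9: RHS = 12, y in [5, 8]  -> 2 point(s)
  x = 11: RHS = 10, y in [6, 7]  -> 2 point(s)
  x = 12: RHS = 1, y in [1, 12]  -> 2 point(s)
Affine points: 18. Add the point at infinity: total = 19.

#E(F_13) = 19


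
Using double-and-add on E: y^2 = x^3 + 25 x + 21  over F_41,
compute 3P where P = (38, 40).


k = 3 = 11_2 (binary, LSB first: 11)
Double-and-add from P = (38, 40):
  bit 0 = 1: acc = O + (38, 40) = (38, 40)
  bit 1 = 1: acc = (38, 40) + (26, 17) = (10, 0)

3P = (10, 0)


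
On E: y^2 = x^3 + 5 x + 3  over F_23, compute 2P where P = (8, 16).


Doubling: s = (3 x1^2 + a) / (2 y1)
s = (3*8^2 + 5) / (2*16) mod 23 = 4
x3 = s^2 - 2 x1 mod 23 = 4^2 - 2*8 = 0
y3 = s (x1 - x3) - y1 mod 23 = 4 * (8 - 0) - 16 = 16

2P = (0, 16)


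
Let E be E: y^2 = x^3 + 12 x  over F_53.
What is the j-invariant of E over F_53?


Delta = -16(4 a^3 + 27 b^2) mod 53 = 19
-1728 * (4 a)^3 = -1728 * (4*12)^3 mod 53 = 25
j = 25 * 19^(-1) mod 53 = 32

j = 32 (mod 53)


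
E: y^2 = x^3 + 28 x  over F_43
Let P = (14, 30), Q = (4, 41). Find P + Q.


P != Q, so use the chord formula.
s = (y2 - y1) / (x2 - x1) = (11) / (33) mod 43 = 29
x3 = s^2 - x1 - x2 mod 43 = 29^2 - 14 - 4 = 6
y3 = s (x1 - x3) - y1 mod 43 = 29 * (14 - 6) - 30 = 30

P + Q = (6, 30)


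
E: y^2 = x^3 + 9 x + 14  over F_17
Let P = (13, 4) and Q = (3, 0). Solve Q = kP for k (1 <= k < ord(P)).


Enumerate multiples of P until we hit Q = (3, 0):
  1P = (13, 4)
  2P = (16, 15)
  3P = (9, 5)
  4P = (11, 4)
  5P = (10, 13)
  6P = (3, 0)
Match found at i = 6.

k = 6


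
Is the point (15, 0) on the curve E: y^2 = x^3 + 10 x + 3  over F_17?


Check whether y^2 = x^3 + 10 x + 3 (mod 17) for (x, y) = (15, 0).
LHS: y^2 = 0^2 mod 17 = 0
RHS: x^3 + 10 x + 3 = 15^3 + 10*15 + 3 mod 17 = 9
LHS != RHS

No, not on the curve


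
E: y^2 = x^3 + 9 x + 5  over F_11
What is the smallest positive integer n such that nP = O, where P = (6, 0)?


Compute successive multiples of P until we hit O:
  1P = (6, 0)
  2P = O

ord(P) = 2


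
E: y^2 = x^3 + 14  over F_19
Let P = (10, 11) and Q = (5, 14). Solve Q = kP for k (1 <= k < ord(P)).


Enumerate multiples of P until we hit Q = (5, 14):
  1P = (10, 11)
  2P = (5, 14)
Match found at i = 2.

k = 2


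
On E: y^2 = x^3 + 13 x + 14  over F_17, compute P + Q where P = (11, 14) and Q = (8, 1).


P != Q, so use the chord formula.
s = (y2 - y1) / (x2 - x1) = (4) / (14) mod 17 = 10
x3 = s^2 - x1 - x2 mod 17 = 10^2 - 11 - 8 = 13
y3 = s (x1 - x3) - y1 mod 17 = 10 * (11 - 13) - 14 = 0

P + Q = (13, 0)


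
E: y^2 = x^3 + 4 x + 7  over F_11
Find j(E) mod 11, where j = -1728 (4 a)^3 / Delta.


Delta = -16(4 a^3 + 27 b^2) mod 11 = 3
-1728 * (4 a)^3 = -1728 * (4*4)^3 mod 11 = 7
j = 7 * 3^(-1) mod 11 = 6

j = 6 (mod 11)


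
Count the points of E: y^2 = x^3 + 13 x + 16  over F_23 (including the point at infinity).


For each x in F_23, count y with y^2 = x^3 + 13 x + 16 mod 23:
  x = 0: RHS = 16, y in [4, 19]  -> 2 point(s)
  x = 2: RHS = 4, y in [2, 21]  -> 2 point(s)
  x = 3: RHS = 13, y in [6, 17]  -> 2 point(s)
  x = 7: RHS = 13, y in [6, 17]  -> 2 point(s)
  x = 11: RHS = 18, y in [8, 15]  -> 2 point(s)
  x = 13: RHS = 13, y in [6, 17]  -> 2 point(s)
  x = 22: RHS = 2, y in [5, 18]  -> 2 point(s)
Affine points: 14. Add the point at infinity: total = 15.

#E(F_23) = 15


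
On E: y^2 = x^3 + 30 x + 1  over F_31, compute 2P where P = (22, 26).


Doubling: s = (3 x1^2 + a) / (2 y1)
s = (3*22^2 + 30) / (2*26) mod 31 = 13
x3 = s^2 - 2 x1 mod 31 = 13^2 - 2*22 = 1
y3 = s (x1 - x3) - y1 mod 31 = 13 * (22 - 1) - 26 = 30

2P = (1, 30)


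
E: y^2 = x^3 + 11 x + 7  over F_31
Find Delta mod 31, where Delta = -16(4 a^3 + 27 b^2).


4 a^3 + 27 b^2 = 4*11^3 + 27*7^2 = 5324 + 1323 = 6647
Delta = -16 * (6647) = -106352
Delta mod 31 = 9

Delta = 9 (mod 31)


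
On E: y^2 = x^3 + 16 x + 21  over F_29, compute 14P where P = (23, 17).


k = 14 = 1110_2 (binary, LSB first: 0111)
Double-and-add from P = (23, 17):
  bit 0 = 0: acc unchanged = O
  bit 1 = 1: acc = O + (25, 3) = (25, 3)
  bit 2 = 1: acc = (25, 3) + (9, 13) = (4, 2)
  bit 3 = 1: acc = (4, 2) + (5, 9) = (11, 7)

14P = (11, 7)


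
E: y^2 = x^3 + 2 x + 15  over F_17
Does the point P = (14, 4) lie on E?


Check whether y^2 = x^3 + 2 x + 15 (mod 17) for (x, y) = (14, 4).
LHS: y^2 = 4^2 mod 17 = 16
RHS: x^3 + 2 x + 15 = 14^3 + 2*14 + 15 mod 17 = 16
LHS = RHS

Yes, on the curve


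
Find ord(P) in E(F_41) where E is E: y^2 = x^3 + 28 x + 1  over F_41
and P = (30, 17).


Compute successive multiples of P until we hit O:
  1P = (30, 17)
  2P = (21, 25)
  3P = (8, 9)
  4P = (36, 33)
  5P = (14, 12)
  6P = (20, 22)
  7P = (22, 20)
  8P = (9, 11)
  ... (continuing to 42P)
  42P = O

ord(P) = 42


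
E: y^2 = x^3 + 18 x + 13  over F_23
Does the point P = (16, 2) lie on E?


Check whether y^2 = x^3 + 18 x + 13 (mod 23) for (x, y) = (16, 2).
LHS: y^2 = 2^2 mod 23 = 4
RHS: x^3 + 18 x + 13 = 16^3 + 18*16 + 13 mod 23 = 4
LHS = RHS

Yes, on the curve


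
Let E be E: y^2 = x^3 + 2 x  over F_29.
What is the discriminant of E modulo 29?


4 a^3 + 27 b^2 = 4*2^3 + 27*0^2 = 32 + 0 = 32
Delta = -16 * (32) = -512
Delta mod 29 = 10

Delta = 10 (mod 29)


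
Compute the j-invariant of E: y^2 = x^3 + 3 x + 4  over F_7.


Delta = -16(4 a^3 + 27 b^2) mod 7 = 5
-1728 * (4 a)^3 = -1728 * (4*3)^3 mod 7 = 6
j = 6 * 5^(-1) mod 7 = 4

j = 4 (mod 7)


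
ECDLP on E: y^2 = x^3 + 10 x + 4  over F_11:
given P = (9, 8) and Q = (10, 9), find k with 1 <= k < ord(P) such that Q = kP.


Enumerate multiples of P until we hit Q = (10, 9):
  1P = (9, 8)
  2P = (4, 3)
  3P = (10, 2)
  4P = (6, 7)
  5P = (1, 2)
  6P = (5, 6)
  7P = (0, 2)
  8P = (0, 9)
  9P = (5, 5)
  10P = (1, 9)
  11P = (6, 4)
  12P = (10, 9)
Match found at i = 12.

k = 12


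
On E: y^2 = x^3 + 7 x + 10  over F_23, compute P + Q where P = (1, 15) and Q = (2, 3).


P != Q, so use the chord formula.
s = (y2 - y1) / (x2 - x1) = (11) / (1) mod 23 = 11
x3 = s^2 - x1 - x2 mod 23 = 11^2 - 1 - 2 = 3
y3 = s (x1 - x3) - y1 mod 23 = 11 * (1 - 3) - 15 = 9

P + Q = (3, 9)


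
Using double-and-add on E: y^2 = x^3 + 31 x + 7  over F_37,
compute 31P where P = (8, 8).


k = 31 = 11111_2 (binary, LSB first: 11111)
Double-and-add from P = (8, 8):
  bit 0 = 1: acc = O + (8, 8) = (8, 8)
  bit 1 = 1: acc = (8, 8) + (33, 2) = (24, 21)
  bit 2 = 1: acc = (24, 21) + (35, 14) = (31, 7)
  bit 3 = 1: acc = (31, 7) + (25, 4) = (9, 4)
  bit 4 = 1: acc = (9, 4) + (36, 30) = (18, 12)

31P = (18, 12)


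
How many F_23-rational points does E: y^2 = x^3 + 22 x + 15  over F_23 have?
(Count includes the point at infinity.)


For each x in F_23, count y with y^2 = x^3 + 22 x + 15 mod 23:
  x = 3: RHS = 16, y in [4, 19]  -> 2 point(s)
  x = 4: RHS = 6, y in [11, 12]  -> 2 point(s)
  x = 6: RHS = 18, y in [8, 15]  -> 2 point(s)
  x = 7: RHS = 6, y in [11, 12]  -> 2 point(s)
  x = 8: RHS = 13, y in [6, 17]  -> 2 point(s)
  x = 10: RHS = 16, y in [4, 19]  -> 2 point(s)
  x = 11: RHS = 1, y in [1, 22]  -> 2 point(s)
  x = 12: RHS = 6, y in [11, 12]  -> 2 point(s)
  x = 14: RHS = 8, y in [10, 13]  -> 2 point(s)
  x = 16: RHS = 1, y in [1, 22]  -> 2 point(s)
  x = 17: RHS = 12, y in [9, 14]  -> 2 point(s)
  x = 19: RHS = 1, y in [1, 22]  -> 2 point(s)
  x = 21: RHS = 9, y in [3, 20]  -> 2 point(s)
Affine points: 26. Add the point at infinity: total = 27.

#E(F_23) = 27


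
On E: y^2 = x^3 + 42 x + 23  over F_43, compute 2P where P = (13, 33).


Doubling: s = (3 x1^2 + a) / (2 y1)
s = (3*13^2 + 42) / (2*33) mod 43 = 22
x3 = s^2 - 2 x1 mod 43 = 22^2 - 2*13 = 28
y3 = s (x1 - x3) - y1 mod 43 = 22 * (13 - 28) - 33 = 24

2P = (28, 24)


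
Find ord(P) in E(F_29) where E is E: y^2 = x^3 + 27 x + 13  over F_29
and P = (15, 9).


Compute successive multiples of P until we hit O:
  1P = (15, 9)
  2P = (12, 21)
  3P = (18, 3)
  4P = (0, 19)
  5P = (8, 25)
  6P = (13, 3)
  7P = (10, 6)
  8P = (9, 12)
  ... (continuing to 25P)
  25P = O

ord(P) = 25


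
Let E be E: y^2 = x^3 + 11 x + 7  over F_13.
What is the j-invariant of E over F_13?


Delta = -16(4 a^3 + 27 b^2) mod 13 = 1
-1728 * (4 a)^3 = -1728 * (4*11)^3 mod 13 = 8
j = 8 * 1^(-1) mod 13 = 8

j = 8 (mod 13)


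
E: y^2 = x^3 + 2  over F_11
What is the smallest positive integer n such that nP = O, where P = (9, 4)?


Compute successive multiples of P until we hit O:
  1P = (9, 4)
  2P = (9, 7)
  3P = O

ord(P) = 3


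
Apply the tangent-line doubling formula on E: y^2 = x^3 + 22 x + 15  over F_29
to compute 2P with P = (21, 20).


Doubling: s = (3 x1^2 + a) / (2 y1)
s = (3*21^2 + 22) / (2*20) mod 29 = 1
x3 = s^2 - 2 x1 mod 29 = 1^2 - 2*21 = 17
y3 = s (x1 - x3) - y1 mod 29 = 1 * (21 - 17) - 20 = 13

2P = (17, 13)


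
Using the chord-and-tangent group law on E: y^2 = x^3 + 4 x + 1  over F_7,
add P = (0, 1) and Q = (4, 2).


P != Q, so use the chord formula.
s = (y2 - y1) / (x2 - x1) = (1) / (4) mod 7 = 2
x3 = s^2 - x1 - x2 mod 7 = 2^2 - 0 - 4 = 0
y3 = s (x1 - x3) - y1 mod 7 = 2 * (0 - 0) - 1 = 6

P + Q = (0, 6)


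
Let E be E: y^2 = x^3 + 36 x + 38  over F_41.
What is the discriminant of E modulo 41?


4 a^3 + 27 b^2 = 4*36^3 + 27*38^2 = 186624 + 38988 = 225612
Delta = -16 * (225612) = -3609792
Delta mod 41 = 12

Delta = 12 (mod 41)


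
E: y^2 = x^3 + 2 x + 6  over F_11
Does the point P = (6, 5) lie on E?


Check whether y^2 = x^3 + 2 x + 6 (mod 11) for (x, y) = (6, 5).
LHS: y^2 = 5^2 mod 11 = 3
RHS: x^3 + 2 x + 6 = 6^3 + 2*6 + 6 mod 11 = 3
LHS = RHS

Yes, on the curve


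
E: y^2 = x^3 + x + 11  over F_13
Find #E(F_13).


For each x in F_13, count y with y^2 = x^3 + 1 x + 11 mod 13:
  x = 1: RHS = 0, y in [0]  -> 1 point(s)
  x = 4: RHS = 1, y in [1, 12]  -> 2 point(s)
  x = 6: RHS = 12, y in [5, 8]  -> 2 point(s)
  x = 7: RHS = 10, y in [6, 7]  -> 2 point(s)
  x = 11: RHS = 1, y in [1, 12]  -> 2 point(s)
  x = 12: RHS = 9, y in [3, 10]  -> 2 point(s)
Affine points: 11. Add the point at infinity: total = 12.

#E(F_13) = 12


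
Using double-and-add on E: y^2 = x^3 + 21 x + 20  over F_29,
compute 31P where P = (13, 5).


k = 31 = 11111_2 (binary, LSB first: 11111)
Double-and-add from P = (13, 5):
  bit 0 = 1: acc = O + (13, 5) = (13, 5)
  bit 1 = 1: acc = (13, 5) + (8, 27) = (3, 9)
  bit 2 = 1: acc = (3, 9) + (12, 12) = (27, 12)
  bit 3 = 1: acc = (27, 12) + (11, 25) = (21, 23)
  bit 4 = 1: acc = (21, 23) + (20, 1) = (8, 2)

31P = (8, 2)


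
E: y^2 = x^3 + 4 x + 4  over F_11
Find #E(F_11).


For each x in F_11, count y with y^2 = x^3 + 4 x + 4 mod 11:
  x = 0: RHS = 4, y in [2, 9]  -> 2 point(s)
  x = 1: RHS = 9, y in [3, 8]  -> 2 point(s)
  x = 2: RHS = 9, y in [3, 8]  -> 2 point(s)
  x = 7: RHS = 1, y in [1, 10]  -> 2 point(s)
  x = 8: RHS = 9, y in [3, 8]  -> 2 point(s)
Affine points: 10. Add the point at infinity: total = 11.

#E(F_11) = 11


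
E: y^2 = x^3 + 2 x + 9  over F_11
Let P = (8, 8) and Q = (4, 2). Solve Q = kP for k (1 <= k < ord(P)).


Enumerate multiples of P until we hit Q = (4, 2):
  1P = (8, 8)
  2P = (4, 2)
Match found at i = 2.

k = 2


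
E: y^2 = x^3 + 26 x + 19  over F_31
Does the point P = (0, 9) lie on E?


Check whether y^2 = x^3 + 26 x + 19 (mod 31) for (x, y) = (0, 9).
LHS: y^2 = 9^2 mod 31 = 19
RHS: x^3 + 26 x + 19 = 0^3 + 26*0 + 19 mod 31 = 19
LHS = RHS

Yes, on the curve


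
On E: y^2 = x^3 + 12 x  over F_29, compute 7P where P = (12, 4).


k = 7 = 111_2 (binary, LSB first: 111)
Double-and-add from P = (12, 4):
  bit 0 = 1: acc = O + (12, 4) = (12, 4)
  bit 1 = 1: acc = (12, 4) + (4, 5) = (18, 4)
  bit 2 = 1: acc = (18, 4) + (28, 25) = (8, 17)

7P = (8, 17)


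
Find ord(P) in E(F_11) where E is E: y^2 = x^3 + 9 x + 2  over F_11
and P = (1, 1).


Compute successive multiples of P until we hit O:
  1P = (1, 1)
  2P = (1, 10)
  3P = O

ord(P) = 3


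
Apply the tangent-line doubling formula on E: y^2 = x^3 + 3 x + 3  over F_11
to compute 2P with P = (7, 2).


Doubling: s = (3 x1^2 + a) / (2 y1)
s = (3*7^2 + 3) / (2*2) mod 11 = 10
x3 = s^2 - 2 x1 mod 11 = 10^2 - 2*7 = 9
y3 = s (x1 - x3) - y1 mod 11 = 10 * (7 - 9) - 2 = 0

2P = (9, 0)


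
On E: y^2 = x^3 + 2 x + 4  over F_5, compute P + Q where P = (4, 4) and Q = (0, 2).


P != Q, so use the chord formula.
s = (y2 - y1) / (x2 - x1) = (3) / (1) mod 5 = 3
x3 = s^2 - x1 - x2 mod 5 = 3^2 - 4 - 0 = 0
y3 = s (x1 - x3) - y1 mod 5 = 3 * (4 - 0) - 4 = 3

P + Q = (0, 3)


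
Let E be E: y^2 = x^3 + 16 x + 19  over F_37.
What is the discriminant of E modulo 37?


4 a^3 + 27 b^2 = 4*16^3 + 27*19^2 = 16384 + 9747 = 26131
Delta = -16 * (26131) = -418096
Delta mod 37 = 4

Delta = 4 (mod 37)


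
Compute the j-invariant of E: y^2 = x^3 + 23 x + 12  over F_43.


Delta = -16(4 a^3 + 27 b^2) mod 43 = 12
-1728 * (4 a)^3 = -1728 * (4*23)^3 mod 43 = 35
j = 35 * 12^(-1) mod 43 = 28

j = 28 (mod 43)


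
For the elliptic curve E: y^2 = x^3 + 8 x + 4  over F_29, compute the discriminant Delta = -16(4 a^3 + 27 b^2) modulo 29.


4 a^3 + 27 b^2 = 4*8^3 + 27*4^2 = 2048 + 432 = 2480
Delta = -16 * (2480) = -39680
Delta mod 29 = 21

Delta = 21 (mod 29)


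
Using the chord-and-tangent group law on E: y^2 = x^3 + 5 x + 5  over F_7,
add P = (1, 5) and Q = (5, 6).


P != Q, so use the chord formula.
s = (y2 - y1) / (x2 - x1) = (1) / (4) mod 7 = 2
x3 = s^2 - x1 - x2 mod 7 = 2^2 - 1 - 5 = 5
y3 = s (x1 - x3) - y1 mod 7 = 2 * (1 - 5) - 5 = 1

P + Q = (5, 1)


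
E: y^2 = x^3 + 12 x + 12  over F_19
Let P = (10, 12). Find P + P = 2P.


Doubling: s = (3 x1^2 + a) / (2 y1)
s = (3*10^2 + 12) / (2*12) mod 19 = 13
x3 = s^2 - 2 x1 mod 19 = 13^2 - 2*10 = 16
y3 = s (x1 - x3) - y1 mod 19 = 13 * (10 - 16) - 12 = 5

2P = (16, 5)


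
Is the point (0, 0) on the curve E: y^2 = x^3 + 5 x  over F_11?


Check whether y^2 = x^3 + 5 x + 0 (mod 11) for (x, y) = (0, 0).
LHS: y^2 = 0^2 mod 11 = 0
RHS: x^3 + 5 x + 0 = 0^3 + 5*0 + 0 mod 11 = 0
LHS = RHS

Yes, on the curve


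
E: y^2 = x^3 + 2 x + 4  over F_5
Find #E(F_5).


For each x in F_5, count y with y^2 = x^3 + 2 x + 4 mod 5:
  x = 0: RHS = 4, y in [2, 3]  -> 2 point(s)
  x = 2: RHS = 1, y in [1, 4]  -> 2 point(s)
  x = 4: RHS = 1, y in [1, 4]  -> 2 point(s)
Affine points: 6. Add the point at infinity: total = 7.

#E(F_5) = 7


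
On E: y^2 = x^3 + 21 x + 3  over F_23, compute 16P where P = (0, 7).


k = 16 = 10000_2 (binary, LSB first: 00001)
Double-and-add from P = (0, 7):
  bit 0 = 0: acc unchanged = O
  bit 1 = 0: acc unchanged = O
  bit 2 = 0: acc unchanged = O
  bit 3 = 0: acc unchanged = O
  bit 4 = 1: acc = O + (19, 19) = (19, 19)

16P = (19, 19)


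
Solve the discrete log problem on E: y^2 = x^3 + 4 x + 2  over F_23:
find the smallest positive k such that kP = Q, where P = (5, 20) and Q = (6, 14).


Enumerate multiples of P until we hit Q = (6, 14):
  1P = (5, 20)
  2P = (3, 15)
  3P = (4, 17)
  4P = (0, 18)
  5P = (20, 20)
  6P = (21, 3)
  7P = (9, 13)
  8P = (2, 15)
  9P = (6, 9)
  10P = (18, 8)
  11P = (18, 15)
  12P = (6, 14)
Match found at i = 12.

k = 12


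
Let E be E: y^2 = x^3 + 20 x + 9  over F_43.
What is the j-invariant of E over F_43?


Delta = -16(4 a^3 + 27 b^2) mod 43 = 11
-1728 * (4 a)^3 = -1728 * (4*20)^3 mod 43 = 8
j = 8 * 11^(-1) mod 43 = 32

j = 32 (mod 43)


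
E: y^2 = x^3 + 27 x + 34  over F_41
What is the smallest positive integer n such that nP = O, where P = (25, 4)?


Compute successive multiples of P until we hit O:
  1P = (25, 4)
  2P = (36, 15)
  3P = (22, 40)
  4P = (15, 40)
  5P = (32, 13)
  6P = (30, 13)
  7P = (4, 1)
  8P = (7, 22)
  ... (continuing to 39P)
  39P = O

ord(P) = 39


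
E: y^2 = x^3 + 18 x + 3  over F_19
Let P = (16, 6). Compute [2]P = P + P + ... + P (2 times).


k = 2 = 10_2 (binary, LSB first: 01)
Double-and-add from P = (16, 6):
  bit 0 = 0: acc unchanged = O
  bit 1 = 1: acc = O + (7, 4) = (7, 4)

2P = (7, 4)


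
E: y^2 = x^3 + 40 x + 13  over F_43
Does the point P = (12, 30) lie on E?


Check whether y^2 = x^3 + 40 x + 13 (mod 43) for (x, y) = (12, 30).
LHS: y^2 = 30^2 mod 43 = 40
RHS: x^3 + 40 x + 13 = 12^3 + 40*12 + 13 mod 43 = 28
LHS != RHS

No, not on the curve


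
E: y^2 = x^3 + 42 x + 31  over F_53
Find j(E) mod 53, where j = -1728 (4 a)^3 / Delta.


Delta = -16(4 a^3 + 27 b^2) mod 53 = 10
-1728 * (4 a)^3 = -1728 * (4*42)^3 mod 53 = 45
j = 45 * 10^(-1) mod 53 = 31

j = 31 (mod 53)


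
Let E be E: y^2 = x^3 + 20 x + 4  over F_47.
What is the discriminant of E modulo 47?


4 a^3 + 27 b^2 = 4*20^3 + 27*4^2 = 32000 + 432 = 32432
Delta = -16 * (32432) = -518912
Delta mod 47 = 15

Delta = 15 (mod 47)


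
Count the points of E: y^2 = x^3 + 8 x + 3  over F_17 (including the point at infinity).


For each x in F_17, count y with y^2 = x^3 + 8 x + 3 mod 17:
  x = 5: RHS = 15, y in [7, 10]  -> 2 point(s)
  x = 8: RHS = 1, y in [1, 16]  -> 2 point(s)
  x = 12: RHS = 8, y in [5, 12]  -> 2 point(s)
  x = 13: RHS = 9, y in [3, 14]  -> 2 point(s)
  x = 15: RHS = 13, y in [8, 9]  -> 2 point(s)
Affine points: 10. Add the point at infinity: total = 11.

#E(F_17) = 11


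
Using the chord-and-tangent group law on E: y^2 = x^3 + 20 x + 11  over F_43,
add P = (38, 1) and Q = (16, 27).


P != Q, so use the chord formula.
s = (y2 - y1) / (x2 - x1) = (26) / (21) mod 43 = 34
x3 = s^2 - x1 - x2 mod 43 = 34^2 - 38 - 16 = 27
y3 = s (x1 - x3) - y1 mod 43 = 34 * (38 - 27) - 1 = 29

P + Q = (27, 29)


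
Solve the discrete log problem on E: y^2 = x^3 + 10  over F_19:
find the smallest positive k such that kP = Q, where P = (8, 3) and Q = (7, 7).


Enumerate multiples of P until we hit Q = (7, 7):
  1P = (8, 3)
  2P = (1, 12)
  3P = (7, 12)
  4P = (9, 6)
  5P = (11, 7)
  6P = (6, 6)
  7P = (12, 3)
  8P = (18, 16)
  9P = (4, 6)
  10P = (4, 13)
  11P = (18, 3)
  12P = (12, 16)
  13P = (6, 13)
  14P = (11, 12)
  15P = (9, 13)
  16P = (7, 7)
Match found at i = 16.

k = 16


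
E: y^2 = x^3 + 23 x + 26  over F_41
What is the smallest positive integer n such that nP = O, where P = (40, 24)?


Compute successive multiples of P until we hit O:
  1P = (40, 24)
  2P = (25, 20)
  3P = (26, 18)
  4P = (12, 29)
  5P = (35, 0)
  6P = (12, 12)
  7P = (26, 23)
  8P = (25, 21)
  ... (continuing to 10P)
  10P = O

ord(P) = 10


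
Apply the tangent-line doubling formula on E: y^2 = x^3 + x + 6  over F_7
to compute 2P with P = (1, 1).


Doubling: s = (3 x1^2 + a) / (2 y1)
s = (3*1^2 + 1) / (2*1) mod 7 = 2
x3 = s^2 - 2 x1 mod 7 = 2^2 - 2*1 = 2
y3 = s (x1 - x3) - y1 mod 7 = 2 * (1 - 2) - 1 = 4

2P = (2, 4)


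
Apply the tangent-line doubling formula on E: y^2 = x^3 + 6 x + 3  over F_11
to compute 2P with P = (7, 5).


Doubling: s = (3 x1^2 + a) / (2 y1)
s = (3*7^2 + 6) / (2*5) mod 11 = 1
x3 = s^2 - 2 x1 mod 11 = 1^2 - 2*7 = 9
y3 = s (x1 - x3) - y1 mod 11 = 1 * (7 - 9) - 5 = 4

2P = (9, 4)


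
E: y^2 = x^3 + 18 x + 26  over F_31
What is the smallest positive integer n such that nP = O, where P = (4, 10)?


Compute successive multiples of P until we hit O:
  1P = (4, 10)
  2P = (28, 10)
  3P = (30, 21)
  4P = (13, 16)
  5P = (11, 6)
  6P = (10, 20)
  7P = (6, 28)
  8P = (9, 7)
  ... (continuing to 34P)
  34P = O

ord(P) = 34


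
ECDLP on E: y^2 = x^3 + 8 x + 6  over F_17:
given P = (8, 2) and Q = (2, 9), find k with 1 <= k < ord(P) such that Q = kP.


Enumerate multiples of P until we hit Q = (2, 9):
  1P = (8, 2)
  2P = (2, 9)
Match found at i = 2.

k = 2


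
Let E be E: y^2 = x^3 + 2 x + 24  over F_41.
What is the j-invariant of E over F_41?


Delta = -16(4 a^3 + 27 b^2) mod 41 = 18
-1728 * (4 a)^3 = -1728 * (4*2)^3 mod 41 = 3
j = 3 * 18^(-1) mod 41 = 7

j = 7 (mod 41)


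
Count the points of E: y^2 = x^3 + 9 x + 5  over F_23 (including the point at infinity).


For each x in F_23, count y with y^2 = x^3 + 9 x + 5 mod 23:
  x = 2: RHS = 8, y in [10, 13]  -> 2 point(s)
  x = 3: RHS = 13, y in [6, 17]  -> 2 point(s)
  x = 4: RHS = 13, y in [6, 17]  -> 2 point(s)
  x = 11: RHS = 9, y in [3, 20]  -> 2 point(s)
  x = 12: RHS = 1, y in [1, 22]  -> 2 point(s)
  x = 14: RHS = 0, y in [0]  -> 1 point(s)
  x = 16: RHS = 13, y in [6, 17]  -> 2 point(s)
  x = 21: RHS = 2, y in [5, 18]  -> 2 point(s)
  x = 22: RHS = 18, y in [8, 15]  -> 2 point(s)
Affine points: 17. Add the point at infinity: total = 18.

#E(F_23) = 18


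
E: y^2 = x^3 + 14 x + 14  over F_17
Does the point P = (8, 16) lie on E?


Check whether y^2 = x^3 + 14 x + 14 (mod 17) for (x, y) = (8, 16).
LHS: y^2 = 16^2 mod 17 = 1
RHS: x^3 + 14 x + 14 = 8^3 + 14*8 + 14 mod 17 = 9
LHS != RHS

No, not on the curve


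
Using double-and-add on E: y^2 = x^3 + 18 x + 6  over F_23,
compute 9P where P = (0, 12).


k = 9 = 1001_2 (binary, LSB first: 1001)
Double-and-add from P = (0, 12):
  bit 0 = 1: acc = O + (0, 12) = (0, 12)
  bit 1 = 0: acc unchanged = (0, 12)
  bit 2 = 0: acc unchanged = (0, 12)
  bit 3 = 1: acc = (0, 12) + (17, 21) = (14, 9)

9P = (14, 9)


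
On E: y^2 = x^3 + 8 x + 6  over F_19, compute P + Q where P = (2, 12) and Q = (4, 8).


P != Q, so use the chord formula.
s = (y2 - y1) / (x2 - x1) = (15) / (2) mod 19 = 17
x3 = s^2 - x1 - x2 mod 19 = 17^2 - 2 - 4 = 17
y3 = s (x1 - x3) - y1 mod 19 = 17 * (2 - 17) - 12 = 18

P + Q = (17, 18)


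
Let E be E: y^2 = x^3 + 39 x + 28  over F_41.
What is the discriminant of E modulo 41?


4 a^3 + 27 b^2 = 4*39^3 + 27*28^2 = 237276 + 21168 = 258444
Delta = -16 * (258444) = -4135104
Delta mod 41 = 33

Delta = 33 (mod 41)


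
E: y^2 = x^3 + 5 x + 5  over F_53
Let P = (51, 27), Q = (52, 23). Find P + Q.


P != Q, so use the chord formula.
s = (y2 - y1) / (x2 - x1) = (49) / (1) mod 53 = 49
x3 = s^2 - x1 - x2 mod 53 = 49^2 - 51 - 52 = 19
y3 = s (x1 - x3) - y1 mod 53 = 49 * (51 - 19) - 27 = 4

P + Q = (19, 4)


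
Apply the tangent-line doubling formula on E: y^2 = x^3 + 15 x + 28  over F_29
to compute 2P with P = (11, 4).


Doubling: s = (3 x1^2 + a) / (2 y1)
s = (3*11^2 + 15) / (2*4) mod 29 = 11
x3 = s^2 - 2 x1 mod 29 = 11^2 - 2*11 = 12
y3 = s (x1 - x3) - y1 mod 29 = 11 * (11 - 12) - 4 = 14

2P = (12, 14)


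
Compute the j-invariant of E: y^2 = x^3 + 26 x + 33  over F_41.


Delta = -16(4 a^3 + 27 b^2) mod 41 = 39
-1728 * (4 a)^3 = -1728 * (4*26)^3 mod 41 = 31
j = 31 * 39^(-1) mod 41 = 5

j = 5 (mod 41)


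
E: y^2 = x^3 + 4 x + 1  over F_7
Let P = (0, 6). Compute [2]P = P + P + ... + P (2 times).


k = 2 = 10_2 (binary, LSB first: 01)
Double-and-add from P = (0, 6):
  bit 0 = 0: acc unchanged = O
  bit 1 = 1: acc = O + (4, 2) = (4, 2)

2P = (4, 2)


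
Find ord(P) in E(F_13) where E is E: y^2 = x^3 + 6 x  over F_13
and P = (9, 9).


Compute successive multiples of P until we hit O:
  1P = (9, 9)
  2P = (4, 6)
  3P = (4, 7)
  4P = (9, 4)
  5P = O

ord(P) = 5


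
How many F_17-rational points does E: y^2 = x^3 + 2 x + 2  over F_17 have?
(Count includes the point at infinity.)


For each x in F_17, count y with y^2 = x^3 + 2 x + 2 mod 17:
  x = 0: RHS = 2, y in [6, 11]  -> 2 point(s)
  x = 3: RHS = 1, y in [1, 16]  -> 2 point(s)
  x = 5: RHS = 1, y in [1, 16]  -> 2 point(s)
  x = 6: RHS = 9, y in [3, 14]  -> 2 point(s)
  x = 7: RHS = 2, y in [6, 11]  -> 2 point(s)
  x = 9: RHS = 1, y in [1, 16]  -> 2 point(s)
  x = 10: RHS = 2, y in [6, 11]  -> 2 point(s)
  x = 13: RHS = 15, y in [7, 10]  -> 2 point(s)
  x = 16: RHS = 16, y in [4, 13]  -> 2 point(s)
Affine points: 18. Add the point at infinity: total = 19.

#E(F_17) = 19


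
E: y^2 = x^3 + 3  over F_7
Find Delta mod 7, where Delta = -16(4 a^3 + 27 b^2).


4 a^3 + 27 b^2 = 4*0^3 + 27*3^2 = 0 + 243 = 243
Delta = -16 * (243) = -3888
Delta mod 7 = 4

Delta = 4 (mod 7)


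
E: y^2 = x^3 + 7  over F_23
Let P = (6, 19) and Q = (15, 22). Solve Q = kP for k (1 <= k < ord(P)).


Enumerate multiples of P until we hit Q = (15, 22):
  1P = (6, 19)
  2P = (15, 22)
Match found at i = 2.

k = 2


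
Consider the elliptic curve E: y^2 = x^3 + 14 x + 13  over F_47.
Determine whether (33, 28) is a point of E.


Check whether y^2 = x^3 + 14 x + 13 (mod 47) for (x, y) = (33, 28).
LHS: y^2 = 28^2 mod 47 = 32
RHS: x^3 + 14 x + 13 = 33^3 + 14*33 + 13 mod 47 = 34
LHS != RHS

No, not on the curve


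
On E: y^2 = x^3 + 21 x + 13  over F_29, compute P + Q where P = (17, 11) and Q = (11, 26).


P != Q, so use the chord formula.
s = (y2 - y1) / (x2 - x1) = (15) / (23) mod 29 = 12
x3 = s^2 - x1 - x2 mod 29 = 12^2 - 17 - 11 = 0
y3 = s (x1 - x3) - y1 mod 29 = 12 * (17 - 0) - 11 = 19

P + Q = (0, 19)


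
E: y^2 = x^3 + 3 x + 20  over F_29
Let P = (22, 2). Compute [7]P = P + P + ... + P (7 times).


k = 7 = 111_2 (binary, LSB first: 111)
Double-and-add from P = (22, 2):
  bit 0 = 1: acc = O + (22, 2) = (22, 2)
  bit 1 = 1: acc = (22, 2) + (21, 21) = (28, 25)
  bit 2 = 1: acc = (28, 25) + (9, 14) = (8, 11)

7P = (8, 11)


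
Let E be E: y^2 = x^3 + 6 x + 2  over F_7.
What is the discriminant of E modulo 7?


4 a^3 + 27 b^2 = 4*6^3 + 27*2^2 = 864 + 108 = 972
Delta = -16 * (972) = -15552
Delta mod 7 = 2

Delta = 2 (mod 7)


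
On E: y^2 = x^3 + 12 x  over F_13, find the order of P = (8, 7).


Compute successive multiples of P until we hit O:
  1P = (8, 7)
  2P = (0, 0)
  3P = (8, 6)
  4P = O

ord(P) = 4


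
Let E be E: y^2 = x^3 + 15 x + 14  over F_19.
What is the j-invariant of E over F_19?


Delta = -16(4 a^3 + 27 b^2) mod 19 = 3
-1728 * (4 a)^3 = -1728 * (4*15)^3 mod 19 = 8
j = 8 * 3^(-1) mod 19 = 9

j = 9 (mod 19)


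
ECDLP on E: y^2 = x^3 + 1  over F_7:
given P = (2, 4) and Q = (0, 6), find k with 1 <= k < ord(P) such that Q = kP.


Enumerate multiples of P until we hit Q = (0, 6):
  1P = (2, 4)
  2P = (0, 6)
Match found at i = 2.

k = 2


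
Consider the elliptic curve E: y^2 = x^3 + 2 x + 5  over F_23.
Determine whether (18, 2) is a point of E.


Check whether y^2 = x^3 + 2 x + 5 (mod 23) for (x, y) = (18, 2).
LHS: y^2 = 2^2 mod 23 = 4
RHS: x^3 + 2 x + 5 = 18^3 + 2*18 + 5 mod 23 = 8
LHS != RHS

No, not on the curve


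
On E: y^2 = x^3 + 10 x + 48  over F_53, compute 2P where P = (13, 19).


Doubling: s = (3 x1^2 + a) / (2 y1)
s = (3*13^2 + 10) / (2*19) mod 53 = 15
x3 = s^2 - 2 x1 mod 53 = 15^2 - 2*13 = 40
y3 = s (x1 - x3) - y1 mod 53 = 15 * (13 - 40) - 19 = 0

2P = (40, 0)


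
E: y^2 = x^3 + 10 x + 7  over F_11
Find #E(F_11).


For each x in F_11, count y with y^2 = x^3 + 10 x + 7 mod 11:
  x = 3: RHS = 9, y in [3, 8]  -> 2 point(s)
  x = 4: RHS = 1, y in [1, 10]  -> 2 point(s)
  x = 8: RHS = 5, y in [4, 7]  -> 2 point(s)
  x = 9: RHS = 1, y in [1, 10]  -> 2 point(s)
Affine points: 8. Add the point at infinity: total = 9.

#E(F_11) = 9


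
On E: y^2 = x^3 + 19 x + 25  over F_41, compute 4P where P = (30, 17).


k = 4 = 100_2 (binary, LSB first: 001)
Double-and-add from P = (30, 17):
  bit 0 = 0: acc unchanged = O
  bit 1 = 0: acc unchanged = O
  bit 2 = 1: acc = O + (29, 18) = (29, 18)

4P = (29, 18)


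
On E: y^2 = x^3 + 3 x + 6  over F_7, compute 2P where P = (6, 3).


Doubling: s = (3 x1^2 + a) / (2 y1)
s = (3*6^2 + 3) / (2*3) mod 7 = 1
x3 = s^2 - 2 x1 mod 7 = 1^2 - 2*6 = 3
y3 = s (x1 - x3) - y1 mod 7 = 1 * (6 - 3) - 3 = 0

2P = (3, 0)


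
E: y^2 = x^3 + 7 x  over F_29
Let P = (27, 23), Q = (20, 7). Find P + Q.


P != Q, so use the chord formula.
s = (y2 - y1) / (x2 - x1) = (13) / (22) mod 29 = 23
x3 = s^2 - x1 - x2 mod 29 = 23^2 - 27 - 20 = 18
y3 = s (x1 - x3) - y1 mod 29 = 23 * (27 - 18) - 23 = 10

P + Q = (18, 10)


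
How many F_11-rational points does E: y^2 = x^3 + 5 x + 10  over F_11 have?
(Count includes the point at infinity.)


For each x in F_11, count y with y^2 = x^3 + 5 x + 10 mod 11:
  x = 1: RHS = 5, y in [4, 7]  -> 2 point(s)
  x = 6: RHS = 3, y in [5, 6]  -> 2 point(s)
  x = 7: RHS = 3, y in [5, 6]  -> 2 point(s)
  x = 8: RHS = 1, y in [1, 10]  -> 2 point(s)
  x = 9: RHS = 3, y in [5, 6]  -> 2 point(s)
  x = 10: RHS = 4, y in [2, 9]  -> 2 point(s)
Affine points: 12. Add the point at infinity: total = 13.

#E(F_11) = 13


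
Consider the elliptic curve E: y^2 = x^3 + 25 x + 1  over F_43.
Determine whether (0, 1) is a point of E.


Check whether y^2 = x^3 + 25 x + 1 (mod 43) for (x, y) = (0, 1).
LHS: y^2 = 1^2 mod 43 = 1
RHS: x^3 + 25 x + 1 = 0^3 + 25*0 + 1 mod 43 = 1
LHS = RHS

Yes, on the curve


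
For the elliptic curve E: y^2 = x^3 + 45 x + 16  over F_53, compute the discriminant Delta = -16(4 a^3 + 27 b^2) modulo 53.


4 a^3 + 27 b^2 = 4*45^3 + 27*16^2 = 364500 + 6912 = 371412
Delta = -16 * (371412) = -5942592
Delta mod 53 = 33

Delta = 33 (mod 53)


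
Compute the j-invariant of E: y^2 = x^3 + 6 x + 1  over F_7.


Delta = -16(4 a^3 + 27 b^2) mod 7 = 3
-1728 * (4 a)^3 = -1728 * (4*6)^3 mod 7 = 6
j = 6 * 3^(-1) mod 7 = 2

j = 2 (mod 7)


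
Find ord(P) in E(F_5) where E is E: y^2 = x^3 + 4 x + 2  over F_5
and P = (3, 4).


Compute successive multiples of P until we hit O:
  1P = (3, 4)
  2P = (3, 1)
  3P = O

ord(P) = 3


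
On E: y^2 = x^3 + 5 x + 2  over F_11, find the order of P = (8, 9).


Compute successive multiples of P until we hit O:
  1P = (8, 9)
  2P = (4, 3)
  3P = (4, 8)
  4P = (8, 2)
  5P = O

ord(P) = 5


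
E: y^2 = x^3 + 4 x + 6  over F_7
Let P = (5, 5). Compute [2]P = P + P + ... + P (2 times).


k = 2 = 10_2 (binary, LSB first: 01)
Double-and-add from P = (5, 5):
  bit 0 = 0: acc unchanged = O
  bit 1 = 1: acc = O + (6, 6) = (6, 6)

2P = (6, 6)


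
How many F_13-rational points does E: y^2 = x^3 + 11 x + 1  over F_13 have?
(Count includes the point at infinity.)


For each x in F_13, count y with y^2 = x^3 + 11 x + 1 mod 13:
  x = 0: RHS = 1, y in [1, 12]  -> 2 point(s)
  x = 1: RHS = 0, y in [0]  -> 1 point(s)
  x = 3: RHS = 9, y in [3, 10]  -> 2 point(s)
  x = 5: RHS = 12, y in [5, 8]  -> 2 point(s)
  x = 6: RHS = 10, y in [6, 7]  -> 2 point(s)
  x = 8: RHS = 3, y in [4, 9]  -> 2 point(s)
  x = 9: RHS = 10, y in [6, 7]  -> 2 point(s)
  x = 11: RHS = 10, y in [6, 7]  -> 2 point(s)
Affine points: 15. Add the point at infinity: total = 16.

#E(F_13) = 16


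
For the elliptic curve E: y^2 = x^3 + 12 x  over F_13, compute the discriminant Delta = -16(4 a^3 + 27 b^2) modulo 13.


4 a^3 + 27 b^2 = 4*12^3 + 27*0^2 = 6912 + 0 = 6912
Delta = -16 * (6912) = -110592
Delta mod 13 = 12

Delta = 12 (mod 13)


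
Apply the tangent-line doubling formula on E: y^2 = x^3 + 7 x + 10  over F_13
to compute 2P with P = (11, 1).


Doubling: s = (3 x1^2 + a) / (2 y1)
s = (3*11^2 + 7) / (2*1) mod 13 = 3
x3 = s^2 - 2 x1 mod 13 = 3^2 - 2*11 = 0
y3 = s (x1 - x3) - y1 mod 13 = 3 * (11 - 0) - 1 = 6

2P = (0, 6)


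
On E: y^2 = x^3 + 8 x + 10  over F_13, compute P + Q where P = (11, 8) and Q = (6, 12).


P != Q, so use the chord formula.
s = (y2 - y1) / (x2 - x1) = (4) / (8) mod 13 = 7
x3 = s^2 - x1 - x2 mod 13 = 7^2 - 11 - 6 = 6
y3 = s (x1 - x3) - y1 mod 13 = 7 * (11 - 6) - 8 = 1

P + Q = (6, 1)


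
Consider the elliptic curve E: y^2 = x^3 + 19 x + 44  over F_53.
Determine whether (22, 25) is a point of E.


Check whether y^2 = x^3 + 19 x + 44 (mod 53) for (x, y) = (22, 25).
LHS: y^2 = 25^2 mod 53 = 42
RHS: x^3 + 19 x + 44 = 22^3 + 19*22 + 44 mod 53 = 33
LHS != RHS

No, not on the curve


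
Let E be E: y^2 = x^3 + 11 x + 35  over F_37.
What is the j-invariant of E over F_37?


Delta = -16(4 a^3 + 27 b^2) mod 37 = 1
-1728 * (4 a)^3 = -1728 * (4*11)^3 mod 37 = 36
j = 36 * 1^(-1) mod 37 = 36

j = 36 (mod 37)


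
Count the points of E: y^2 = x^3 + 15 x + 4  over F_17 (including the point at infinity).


For each x in F_17, count y with y^2 = x^3 + 15 x + 4 mod 17:
  x = 0: RHS = 4, y in [2, 15]  -> 2 point(s)
  x = 2: RHS = 8, y in [5, 12]  -> 2 point(s)
  x = 3: RHS = 8, y in [5, 12]  -> 2 point(s)
  x = 4: RHS = 9, y in [3, 14]  -> 2 point(s)
  x = 5: RHS = 0, y in [0]  -> 1 point(s)
  x = 6: RHS = 4, y in [2, 15]  -> 2 point(s)
  x = 9: RHS = 1, y in [1, 16]  -> 2 point(s)
  x = 10: RHS = 15, y in [7, 10]  -> 2 point(s)
  x = 11: RHS = 4, y in [2, 15]  -> 2 point(s)
  x = 12: RHS = 8, y in [5, 12]  -> 2 point(s)
  x = 13: RHS = 16, y in [4, 13]  -> 2 point(s)
  x = 14: RHS = 0, y in [0]  -> 1 point(s)
  x = 15: RHS = 0, y in [0]  -> 1 point(s)
Affine points: 23. Add the point at infinity: total = 24.

#E(F_17) = 24


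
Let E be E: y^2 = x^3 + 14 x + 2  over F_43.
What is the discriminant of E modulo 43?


4 a^3 + 27 b^2 = 4*14^3 + 27*2^2 = 10976 + 108 = 11084
Delta = -16 * (11084) = -177344
Delta mod 43 = 31

Delta = 31 (mod 43)


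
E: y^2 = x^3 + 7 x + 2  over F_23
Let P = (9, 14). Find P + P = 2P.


Doubling: s = (3 x1^2 + a) / (2 y1)
s = (3*9^2 + 7) / (2*14) mod 23 = 4
x3 = s^2 - 2 x1 mod 23 = 4^2 - 2*9 = 21
y3 = s (x1 - x3) - y1 mod 23 = 4 * (9 - 21) - 14 = 7

2P = (21, 7)


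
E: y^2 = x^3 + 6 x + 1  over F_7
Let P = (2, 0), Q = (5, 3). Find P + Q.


P != Q, so use the chord formula.
s = (y2 - y1) / (x2 - x1) = (3) / (3) mod 7 = 1
x3 = s^2 - x1 - x2 mod 7 = 1^2 - 2 - 5 = 1
y3 = s (x1 - x3) - y1 mod 7 = 1 * (2 - 1) - 0 = 1

P + Q = (1, 1)


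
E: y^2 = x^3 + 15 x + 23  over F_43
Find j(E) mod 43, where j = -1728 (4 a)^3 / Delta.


Delta = -16(4 a^3 + 27 b^2) mod 43 = 6
-1728 * (4 a)^3 = -1728 * (4*15)^3 mod 43 = 41
j = 41 * 6^(-1) mod 43 = 14

j = 14 (mod 43)


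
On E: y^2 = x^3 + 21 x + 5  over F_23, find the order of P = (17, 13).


Compute successive multiples of P until we hit O:
  1P = (17, 13)
  2P = (21, 22)
  3P = (3, 7)
  4P = (6, 18)
  5P = (8, 8)
  6P = (2, 3)
  7P = (7, 9)
  8P = (1, 21)
  ... (continuing to 25P)
  25P = O

ord(P) = 25


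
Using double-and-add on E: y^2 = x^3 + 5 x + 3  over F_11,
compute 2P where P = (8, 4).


k = 2 = 10_2 (binary, LSB first: 01)
Double-and-add from P = (8, 4):
  bit 0 = 0: acc unchanged = O
  bit 1 = 1: acc = O + (0, 6) = (0, 6)

2P = (0, 6)


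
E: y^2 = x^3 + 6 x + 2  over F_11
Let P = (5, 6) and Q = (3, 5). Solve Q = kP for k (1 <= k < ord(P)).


Enumerate multiples of P until we hit Q = (3, 5):
  1P = (5, 6)
  2P = (6, 1)
  3P = (3, 6)
  4P = (3, 5)
Match found at i = 4.

k = 4


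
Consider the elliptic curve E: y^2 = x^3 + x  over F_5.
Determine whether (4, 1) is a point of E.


Check whether y^2 = x^3 + 1 x + 0 (mod 5) for (x, y) = (4, 1).
LHS: y^2 = 1^2 mod 5 = 1
RHS: x^3 + 1 x + 0 = 4^3 + 1*4 + 0 mod 5 = 3
LHS != RHS

No, not on the curve


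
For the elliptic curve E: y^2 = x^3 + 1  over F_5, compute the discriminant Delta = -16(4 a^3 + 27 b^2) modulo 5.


4 a^3 + 27 b^2 = 4*0^3 + 27*1^2 = 0 + 27 = 27
Delta = -16 * (27) = -432
Delta mod 5 = 3

Delta = 3 (mod 5)


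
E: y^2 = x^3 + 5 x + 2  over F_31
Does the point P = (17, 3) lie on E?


Check whether y^2 = x^3 + 5 x + 2 (mod 31) for (x, y) = (17, 3).
LHS: y^2 = 3^2 mod 31 = 9
RHS: x^3 + 5 x + 2 = 17^3 + 5*17 + 2 mod 31 = 9
LHS = RHS

Yes, on the curve


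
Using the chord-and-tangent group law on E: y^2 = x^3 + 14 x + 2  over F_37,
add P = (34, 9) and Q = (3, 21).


P != Q, so use the chord formula.
s = (y2 - y1) / (x2 - x1) = (12) / (6) mod 37 = 2
x3 = s^2 - x1 - x2 mod 37 = 2^2 - 34 - 3 = 4
y3 = s (x1 - x3) - y1 mod 37 = 2 * (34 - 4) - 9 = 14

P + Q = (4, 14)


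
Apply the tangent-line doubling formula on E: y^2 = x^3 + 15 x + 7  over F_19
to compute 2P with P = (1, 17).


Doubling: s = (3 x1^2 + a) / (2 y1)
s = (3*1^2 + 15) / (2*17) mod 19 = 5
x3 = s^2 - 2 x1 mod 19 = 5^2 - 2*1 = 4
y3 = s (x1 - x3) - y1 mod 19 = 5 * (1 - 4) - 17 = 6

2P = (4, 6)
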